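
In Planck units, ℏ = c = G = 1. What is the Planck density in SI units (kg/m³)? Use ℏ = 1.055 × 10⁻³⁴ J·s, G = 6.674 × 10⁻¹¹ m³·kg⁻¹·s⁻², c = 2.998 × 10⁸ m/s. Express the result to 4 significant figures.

5.154 × 10⁹⁶ kg/m³

Dimensional analysis gives ρ_P = c⁵/(ℏG²).
  = 2.422 × 10⁴² / 4.699 × 10⁻⁵⁵
  = 5.154 × 10⁹⁶ kg/m³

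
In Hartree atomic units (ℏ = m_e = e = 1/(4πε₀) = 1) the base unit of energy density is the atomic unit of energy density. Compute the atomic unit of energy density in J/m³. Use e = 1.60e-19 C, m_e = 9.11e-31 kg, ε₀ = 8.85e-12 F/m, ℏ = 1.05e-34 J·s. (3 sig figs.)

u_au = E_h/a₀³ = m_e⁴e¹⁰/((4πε₀)⁵ℏ⁸)
E_h = 4.38e-18 J
a₀ = 5.26e-11 m
E_h/a₀³ = 3.01e13 J/m³

3.01e13 J/m³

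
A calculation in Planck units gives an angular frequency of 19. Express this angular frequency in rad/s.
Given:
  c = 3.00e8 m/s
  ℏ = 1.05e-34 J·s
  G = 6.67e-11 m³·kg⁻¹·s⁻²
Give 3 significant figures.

One Planck angular frequency: ω_P = √(c⁵/(ℏG)) = 1.86e43 rad/s.
19 × 1.86e43 rad/s = 3.54e44 rad/s

3.54e44 rad/s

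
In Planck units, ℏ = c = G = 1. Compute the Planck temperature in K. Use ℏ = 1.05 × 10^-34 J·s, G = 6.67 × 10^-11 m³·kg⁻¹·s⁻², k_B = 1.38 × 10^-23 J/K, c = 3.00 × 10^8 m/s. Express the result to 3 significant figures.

1.42 × 10^32 K

The unique combination of the constants set to 1 with dimensions of temperature is T_P = √(ℏc⁵/G) / k_B.
  = √(3.83 × 10^18) × 7.25 × 10^22
  = 1.42 × 10^32 K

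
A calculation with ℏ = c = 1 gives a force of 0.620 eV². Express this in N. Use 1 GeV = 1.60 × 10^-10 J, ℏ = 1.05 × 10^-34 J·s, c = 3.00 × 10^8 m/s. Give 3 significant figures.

Force is [E]/[L] = [E]²/(ℏc); restore (ℏc)⁻¹.
1 GeV² → 1/(ℏc) × (1 GeV in J)² = 8.13 × 10^5 N.
Convert the energy scale: 0.620 eV² = 6.20 × 10^-19 GeV².
Result: 6.20 × 10^-19 × 8.13 × 10^5 = 5.04 × 10^-13 N.

5.04 × 10^-13 N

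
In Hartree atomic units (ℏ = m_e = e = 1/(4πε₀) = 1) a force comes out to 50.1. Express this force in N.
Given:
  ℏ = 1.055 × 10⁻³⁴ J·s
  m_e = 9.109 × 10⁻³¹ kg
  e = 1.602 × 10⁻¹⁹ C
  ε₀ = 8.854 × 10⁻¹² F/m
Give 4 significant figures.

One atomic unit of force: F_au = E_h/a₀ = m_e²e⁶/((4πε₀)³ℏ⁴) = 8.220 × 10⁻⁸ N.
50.1 × 8.220 × 10⁻⁸ N = 4.118 × 10⁻⁶ N

4.118 × 10⁻⁶ N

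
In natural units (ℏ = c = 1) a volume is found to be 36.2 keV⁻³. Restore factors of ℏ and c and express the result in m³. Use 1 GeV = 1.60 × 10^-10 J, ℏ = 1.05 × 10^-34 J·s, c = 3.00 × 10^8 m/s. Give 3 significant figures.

2.76 × 10^-28 m³

Volume is [L]³ = [E]⁻³·(ℏc)³.
1 GeV⁻³ → (ℏc)³ × (1 GeV in J)⁻³ = 7.63 × 10^-48 m³.
Convert the energy scale: 36.2 keV⁻³ = 3.62 × 10^19 GeV⁻³.
Result: 3.62 × 10^19 × 7.63 × 10^-48 = 2.76 × 10^-28 m³.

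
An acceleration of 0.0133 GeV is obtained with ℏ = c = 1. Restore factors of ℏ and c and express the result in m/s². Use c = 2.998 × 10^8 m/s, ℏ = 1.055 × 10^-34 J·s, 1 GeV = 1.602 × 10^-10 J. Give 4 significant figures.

6.055 × 10^30 m/s²

Acceleration is [L]/[T]² = c·[E]/ℏ.
1 GeV → c/ℏ × (1 GeV in J) = 4.552 × 10^32 m/s².
Result: 0.0133 × 4.552 × 10^32 = 6.055 × 10^30 m/s².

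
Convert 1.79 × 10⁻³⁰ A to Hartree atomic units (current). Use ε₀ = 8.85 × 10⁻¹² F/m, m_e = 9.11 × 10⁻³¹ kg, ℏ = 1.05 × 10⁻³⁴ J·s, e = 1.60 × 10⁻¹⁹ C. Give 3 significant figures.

2.68 × 10⁻²⁸

atomic unit of electric current: I_au = e E_h/ℏ = m_e e⁵/((4πε₀)²ℏ³) = 6.67 × 10⁻³ A.
1.79 × 10⁻³⁰ / 6.67 × 10⁻³ = 2.68 × 10⁻²⁸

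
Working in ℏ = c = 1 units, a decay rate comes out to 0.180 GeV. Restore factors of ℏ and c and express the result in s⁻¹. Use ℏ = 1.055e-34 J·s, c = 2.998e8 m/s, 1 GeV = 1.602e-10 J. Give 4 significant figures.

2.733e23 s⁻¹

A rate is [E]/ℏ; divide by ℏ.
1 GeV → 1/ℏ × (1 GeV in J) = 1.518e24 s⁻¹.
Result: 0.180 × 1.518e24 = 2.733e23 s⁻¹.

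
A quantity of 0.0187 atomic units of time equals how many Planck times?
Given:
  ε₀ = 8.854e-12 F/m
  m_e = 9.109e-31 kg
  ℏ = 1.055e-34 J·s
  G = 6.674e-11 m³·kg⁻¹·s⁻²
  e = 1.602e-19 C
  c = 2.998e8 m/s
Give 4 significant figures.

atomic unit of time: τ_au = (4πε₀)²ℏ³/(m_e e⁴) = 2.423e-17 s
Planck time: t_P = √(ℏG/c⁵) = 5.392e-44 s
0.0187 × 2.423e-17 / 5.392e-44 = 8.403e24

8.403e24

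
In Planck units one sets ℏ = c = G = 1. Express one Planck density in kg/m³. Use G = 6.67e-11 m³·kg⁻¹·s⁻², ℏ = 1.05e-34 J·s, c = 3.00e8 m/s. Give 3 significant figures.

ρ_P = c⁵/(ℏG²)
  = 2.43e42 / 4.67e-55
  = 5.20e96 kg/m³

5.20e96 kg/m³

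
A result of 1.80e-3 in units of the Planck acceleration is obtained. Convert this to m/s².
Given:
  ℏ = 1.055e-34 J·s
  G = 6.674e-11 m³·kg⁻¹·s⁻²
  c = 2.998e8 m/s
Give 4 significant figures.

1.001e49 m/s²

One Planck acceleration: a_P = √(c⁷/(ℏG)) = 5.560e51 m/s².
1.80e-3 × 5.560e51 m/s² = 1.001e49 m/s²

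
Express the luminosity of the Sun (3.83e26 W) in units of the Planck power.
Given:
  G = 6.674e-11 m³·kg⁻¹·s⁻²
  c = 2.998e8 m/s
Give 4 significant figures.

1.055e-26

Planck power: P_P = c⁵/G = 3.629e52 W.
3.83e26 / 3.629e52 = 1.055e-26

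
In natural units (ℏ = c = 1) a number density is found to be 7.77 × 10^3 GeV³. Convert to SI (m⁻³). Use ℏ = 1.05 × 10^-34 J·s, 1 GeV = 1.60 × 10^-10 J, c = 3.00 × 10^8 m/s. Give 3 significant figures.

Number density is [L]⁻³ = [E]³/(ℏc)³.
1 GeV³ → 1/(ℏc)³ × (1 GeV in J)³ = 1.31 × 10^47 m⁻³.
Result: 7.77 × 10^3 × 1.31 × 10^47 = 1.02 × 10^51 m⁻³.

1.02 × 10^51 m⁻³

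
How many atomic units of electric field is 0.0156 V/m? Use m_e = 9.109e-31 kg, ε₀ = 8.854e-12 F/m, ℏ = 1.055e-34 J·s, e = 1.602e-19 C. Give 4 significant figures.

3.040e-14

atomic unit of electric field: E_au = E_h/(e a₀) = m_e²e⁵/((4πε₀)³ℏ⁴) = 5.131e11 V/m.
0.0156 / 5.131e11 = 3.040e-14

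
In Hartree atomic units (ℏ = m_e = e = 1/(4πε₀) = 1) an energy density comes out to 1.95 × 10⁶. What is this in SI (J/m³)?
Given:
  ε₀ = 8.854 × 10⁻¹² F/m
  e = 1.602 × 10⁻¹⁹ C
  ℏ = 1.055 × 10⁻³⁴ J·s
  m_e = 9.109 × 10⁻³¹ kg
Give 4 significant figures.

5.712 × 10¹⁹ J/m³

One atomic unit of energy density: u_au = E_h/a₀³ = m_e⁴e¹⁰/((4πε₀)⁵ℏ⁸) = 2.929 × 10¹³ J/m³.
1.95 × 10⁶ × 2.929 × 10¹³ J/m³ = 5.712 × 10¹⁹ J/m³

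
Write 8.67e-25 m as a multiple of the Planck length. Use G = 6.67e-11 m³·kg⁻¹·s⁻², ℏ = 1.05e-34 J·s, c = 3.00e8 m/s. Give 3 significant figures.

Planck length: ℓ_P = √(ℏG/c³) = 1.61e-35 m.
8.67e-25 / 1.61e-35 = 5.38e10

5.38e10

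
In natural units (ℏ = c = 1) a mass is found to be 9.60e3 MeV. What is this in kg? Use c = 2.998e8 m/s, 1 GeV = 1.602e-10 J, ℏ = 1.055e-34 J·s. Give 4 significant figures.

Mass is [E]/c²; divide by c².
1 GeV → 1/c² × (1 GeV in J) = 1.782e-27 kg.
Convert the energy scale: 9.60e3 MeV = 9.60 GeV.
Result: 9.60 × 1.782e-27 = 1.711e-26 kg.

1.711e-26 kg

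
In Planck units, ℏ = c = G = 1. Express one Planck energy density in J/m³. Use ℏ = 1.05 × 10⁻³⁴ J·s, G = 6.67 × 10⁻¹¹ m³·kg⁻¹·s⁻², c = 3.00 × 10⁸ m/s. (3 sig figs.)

The unique combination of the constants set to 1 with dimensions of energy density is u_P = c⁷/(ℏG²).
  = 2.19 × 10⁵⁹ / 4.67 × 10⁻⁵⁵
  = 4.68 × 10¹¹³ J/m³

4.68 × 10¹¹³ J/m³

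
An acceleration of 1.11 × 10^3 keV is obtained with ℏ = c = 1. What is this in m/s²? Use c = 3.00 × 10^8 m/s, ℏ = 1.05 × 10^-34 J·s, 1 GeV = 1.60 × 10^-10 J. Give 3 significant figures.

5.07 × 10^29 m/s²

Acceleration is [L]/[T]² = c·[E]/ℏ.
1 GeV → c/ℏ × (1 GeV in J) = 4.57 × 10^32 m/s².
Convert the energy scale: 1.11 × 10^3 keV = 1.11 × 10^-3 GeV.
Result: 1.11 × 10^-3 × 4.57 × 10^32 = 5.07 × 10^29 m/s².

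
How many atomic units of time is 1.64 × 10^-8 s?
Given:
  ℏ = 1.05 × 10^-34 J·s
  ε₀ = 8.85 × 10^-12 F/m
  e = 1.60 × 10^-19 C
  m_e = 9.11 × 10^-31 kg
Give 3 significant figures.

atomic unit of time: τ_au = (4πε₀)²ℏ³/(m_e e⁴) = 2.40 × 10^-17 s.
1.64 × 10^-8 / 2.40 × 10^-17 = 6.84 × 10^8

6.84 × 10^8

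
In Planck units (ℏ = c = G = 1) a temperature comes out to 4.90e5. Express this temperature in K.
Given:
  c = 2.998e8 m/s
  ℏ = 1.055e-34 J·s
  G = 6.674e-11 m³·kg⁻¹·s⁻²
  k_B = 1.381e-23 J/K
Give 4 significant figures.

One Planck temperature: T_P = √(ℏc⁵/G) / k_B = 1.417e32 K.
4.90e5 × 1.417e32 K = 6.942e37 K

6.942e37 K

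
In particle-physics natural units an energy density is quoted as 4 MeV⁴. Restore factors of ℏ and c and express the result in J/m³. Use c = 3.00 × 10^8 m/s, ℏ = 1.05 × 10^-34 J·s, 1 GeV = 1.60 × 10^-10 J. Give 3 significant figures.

[E]/[L]³ = [E]⁴/(ℏc)³; restore (ℏc)⁻³.
1 GeV⁴ → 1/(ℏc)³ × (1 GeV in J)⁴ = 2.10 × 10^37 J/m³.
Convert the energy scale: 4 MeV⁴ = 4.00 × 10^-12 GeV⁴.
Result: 4.00 × 10^-12 × 2.10 × 10^37 = 8.39 × 10^25 J/m³.

8.39 × 10^25 J/m³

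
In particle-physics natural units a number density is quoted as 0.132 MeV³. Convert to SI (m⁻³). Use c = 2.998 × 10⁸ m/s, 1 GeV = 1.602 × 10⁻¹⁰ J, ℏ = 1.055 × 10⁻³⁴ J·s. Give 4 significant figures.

Number density is [L]⁻³ = [E]³/(ℏc)³.
1 GeV³ → 1/(ℏc)³ × (1 GeV in J)³ = 1.299 × 10⁴⁷ m⁻³.
Convert the energy scale: 0.132 MeV³ = 1.32 × 10⁻¹⁰ GeV³.
Result: 1.32 × 10⁻¹⁰ × 1.299 × 10⁴⁷ = 1.715 × 10³⁷ m⁻³.

1.715 × 10³⁷ m⁻³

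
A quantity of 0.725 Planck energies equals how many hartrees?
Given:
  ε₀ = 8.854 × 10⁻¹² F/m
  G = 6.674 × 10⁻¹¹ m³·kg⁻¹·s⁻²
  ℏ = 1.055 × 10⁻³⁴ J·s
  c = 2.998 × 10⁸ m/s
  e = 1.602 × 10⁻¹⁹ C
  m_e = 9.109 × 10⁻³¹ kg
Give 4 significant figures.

3.258 × 10²⁶

Planck energy: E_P = √(ℏc⁵/G) = 1.957 × 10⁹ J
hartree: E_h = m_e e⁴/(4πε₀ℏ)² = 4.354 × 10⁻¹⁸ J
0.725 × 1.957 × 10⁹ / 4.354 × 10⁻¹⁸ = 3.258 × 10²⁶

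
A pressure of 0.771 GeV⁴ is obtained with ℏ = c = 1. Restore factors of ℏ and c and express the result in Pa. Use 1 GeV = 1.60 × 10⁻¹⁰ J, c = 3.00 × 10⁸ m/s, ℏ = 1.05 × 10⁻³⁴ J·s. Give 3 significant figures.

1.62 × 10³⁷ Pa

Pressure is [E]/[L]³ = [E]⁴/(ℏc)³.
1 GeV⁴ → 1/(ℏc)³ × (1 GeV in J)⁴ = 2.10 × 10³⁷ Pa.
Result: 0.771 × 2.10 × 10³⁷ = 1.62 × 10³⁷ Pa.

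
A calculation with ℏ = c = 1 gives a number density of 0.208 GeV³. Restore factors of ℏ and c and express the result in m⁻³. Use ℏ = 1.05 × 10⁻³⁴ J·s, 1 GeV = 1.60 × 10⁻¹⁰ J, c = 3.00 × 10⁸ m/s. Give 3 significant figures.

Number density is [L]⁻³ = [E]³/(ℏc)³.
1 GeV³ → 1/(ℏc)³ × (1 GeV in J)³ = 1.31 × 10⁴⁷ m⁻³.
Result: 0.208 × 1.31 × 10⁴⁷ = 2.73 × 10⁴⁶ m⁻³.

2.73 × 10⁴⁶ m⁻³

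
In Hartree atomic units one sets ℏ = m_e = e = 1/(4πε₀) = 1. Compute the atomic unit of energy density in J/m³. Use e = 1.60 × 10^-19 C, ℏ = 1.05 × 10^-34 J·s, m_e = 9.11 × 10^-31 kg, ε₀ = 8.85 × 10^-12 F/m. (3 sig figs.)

u_au = E_h/a₀³ = m_e⁴e¹⁰/((4πε₀)⁵ℏ⁸)
E_h = 4.38 × 10^-18 J
a₀ = 5.26 × 10^-11 m
E_h/a₀³ = 3.01 × 10^13 J/m³

3.01 × 10^13 J/m³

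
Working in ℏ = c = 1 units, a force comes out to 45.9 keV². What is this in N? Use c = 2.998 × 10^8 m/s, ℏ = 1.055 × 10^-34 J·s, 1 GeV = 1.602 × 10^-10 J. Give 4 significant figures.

Force is [E]/[L] = [E]²/(ℏc); restore (ℏc)⁻¹.
1 GeV² → 1/(ℏc) × (1 GeV in J)² = 8.114 × 10^5 N.
Convert the energy scale: 45.9 keV² = 4.59 × 10^-11 GeV².
Result: 4.59 × 10^-11 × 8.114 × 10^5 = 3.724 × 10^-5 N.

3.724 × 10^-5 N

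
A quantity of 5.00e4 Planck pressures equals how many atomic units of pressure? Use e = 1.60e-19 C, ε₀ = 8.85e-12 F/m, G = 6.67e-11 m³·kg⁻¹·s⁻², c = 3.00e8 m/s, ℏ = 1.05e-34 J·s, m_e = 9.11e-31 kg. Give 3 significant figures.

Planck pressure: p_P = c⁷/(ℏG²) = 4.68e113 Pa
atomic unit of pressure: P_au = E_h/a₀³ = m_e⁴e¹⁰/((4πε₀)⁵ℏ⁸) = 3.01e13 Pa
5.00e4 × 4.68e113 / 3.01e13 = 7.77e104

7.77e104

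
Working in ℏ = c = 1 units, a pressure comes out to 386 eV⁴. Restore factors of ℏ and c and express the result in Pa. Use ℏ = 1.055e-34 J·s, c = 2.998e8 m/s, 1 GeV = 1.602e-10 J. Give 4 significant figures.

Pressure is [E]/[L]³ = [E]⁴/(ℏc)³.
1 GeV⁴ → 1/(ℏc)³ × (1 GeV in J)⁴ = 2.082e37 Pa.
Convert the energy scale: 386 eV⁴ = 3.86e-34 GeV⁴.
Result: 3.86e-34 × 2.082e37 = 8.035e3 Pa.

8.035e3 Pa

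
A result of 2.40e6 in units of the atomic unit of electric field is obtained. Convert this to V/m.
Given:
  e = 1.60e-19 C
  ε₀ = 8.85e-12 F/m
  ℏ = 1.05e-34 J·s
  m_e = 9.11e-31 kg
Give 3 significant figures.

One atomic unit of electric field: E_au = E_h/(e a₀) = m_e²e⁵/((4πε₀)³ℏ⁴) = 5.20e11 V/m.
2.40e6 × 5.20e11 V/m = 1.25e18 V/m

1.25e18 V/m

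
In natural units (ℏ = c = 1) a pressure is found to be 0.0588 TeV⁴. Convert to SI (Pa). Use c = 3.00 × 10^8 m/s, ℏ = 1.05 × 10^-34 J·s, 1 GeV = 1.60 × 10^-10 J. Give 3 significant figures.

1.23 × 10^48 Pa

Pressure is [E]/[L]³ = [E]⁴/(ℏc)³.
1 GeV⁴ → 1/(ℏc)³ × (1 GeV in J)⁴ = 2.10 × 10^37 Pa.
Convert the energy scale: 0.0588 TeV⁴ = 5.88 × 10^10 GeV⁴.
Result: 5.88 × 10^10 × 2.10 × 10^37 = 1.23 × 10^48 Pa.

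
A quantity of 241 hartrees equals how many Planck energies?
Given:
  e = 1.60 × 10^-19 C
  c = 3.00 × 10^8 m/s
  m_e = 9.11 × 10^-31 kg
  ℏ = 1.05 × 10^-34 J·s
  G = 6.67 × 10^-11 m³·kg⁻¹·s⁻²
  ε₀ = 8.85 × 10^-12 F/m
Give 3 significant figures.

5.40 × 10^-25

hartree: E_h = m_e e⁴/(4πε₀ℏ)² = 4.38 × 10^-18 J
Planck energy: E_P = √(ℏc⁵/G) = 1.96 × 10^9 J
241 × 4.38 × 10^-18 / 1.96 × 10^9 = 5.40 × 10^-25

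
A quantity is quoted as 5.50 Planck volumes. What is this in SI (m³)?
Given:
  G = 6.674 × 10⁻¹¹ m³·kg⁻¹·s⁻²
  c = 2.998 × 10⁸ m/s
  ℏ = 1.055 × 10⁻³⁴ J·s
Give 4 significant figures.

One Planck volume: V_P = (ℏG/c³)^(3/2) = 4.224 × 10⁻¹⁰⁵ m³.
5.50 × 4.224 × 10⁻¹⁰⁵ m³ = 2.323 × 10⁻¹⁰⁴ m³

2.323 × 10⁻¹⁰⁴ m³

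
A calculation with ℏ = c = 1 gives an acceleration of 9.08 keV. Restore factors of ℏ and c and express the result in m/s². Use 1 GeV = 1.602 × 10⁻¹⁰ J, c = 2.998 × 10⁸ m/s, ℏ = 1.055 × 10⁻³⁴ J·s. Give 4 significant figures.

Acceleration is [L]/[T]² = c·[E]/ℏ.
1 GeV → c/ℏ × (1 GeV in J) = 4.552 × 10³² m/s².
Convert the energy scale: 9.08 keV = 9.08 × 10⁻⁶ GeV.
Result: 9.08 × 10⁻⁶ × 4.552 × 10³² = 4.134 × 10²⁷ m/s².

4.134 × 10²⁷ m/s²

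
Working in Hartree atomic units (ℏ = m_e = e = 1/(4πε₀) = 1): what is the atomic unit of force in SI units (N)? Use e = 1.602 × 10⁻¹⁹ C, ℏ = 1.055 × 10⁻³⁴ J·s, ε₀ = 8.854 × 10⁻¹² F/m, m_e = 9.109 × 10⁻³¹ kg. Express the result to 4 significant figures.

The unique combination of the constants set to 1 with dimensions of force is F_au = E_h/a₀ = m_e²e⁶/((4πε₀)³ℏ⁴).
E_h = 4.354 × 10⁻¹⁸ J
a₀ = 5.297 × 10⁻¹¹ m
E_h/a₀ = 8.220 × 10⁻⁸ N

8.220 × 10⁻⁸ N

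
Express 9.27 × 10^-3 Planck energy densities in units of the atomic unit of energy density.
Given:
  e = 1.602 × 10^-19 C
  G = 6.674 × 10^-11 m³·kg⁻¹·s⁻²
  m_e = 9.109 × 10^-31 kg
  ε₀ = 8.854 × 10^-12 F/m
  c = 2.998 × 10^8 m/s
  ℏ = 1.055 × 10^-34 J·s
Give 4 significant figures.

1.466 × 10^98

Planck energy density: u_P = c⁷/(ℏG²) = 4.632 × 10^113 J/m³
atomic unit of energy density: u_au = E_h/a₀³ = m_e⁴e¹⁰/((4πε₀)⁵ℏ⁸) = 2.929 × 10^13 J/m³
9.27 × 10^-3 × 4.632 × 10^113 / 2.929 × 10^13 = 1.466 × 10^98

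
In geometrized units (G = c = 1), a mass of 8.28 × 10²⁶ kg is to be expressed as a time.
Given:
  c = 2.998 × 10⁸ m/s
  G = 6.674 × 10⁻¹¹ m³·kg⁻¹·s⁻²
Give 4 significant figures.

2.051 × 10⁻⁹ s

Mass → time via G/c³.
8.28 × 10²⁶ kg × (G/c³) = 2.051 × 10⁻⁹ s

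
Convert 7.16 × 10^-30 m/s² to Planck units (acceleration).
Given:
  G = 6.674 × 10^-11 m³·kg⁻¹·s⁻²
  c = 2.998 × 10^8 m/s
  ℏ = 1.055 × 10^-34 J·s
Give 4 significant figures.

Planck acceleration: a_P = √(c⁷/(ℏG)) = 5.560 × 10^51 m/s².
7.16 × 10^-30 / 5.560 × 10^51 = 1.288 × 10^-81

1.288 × 10^-81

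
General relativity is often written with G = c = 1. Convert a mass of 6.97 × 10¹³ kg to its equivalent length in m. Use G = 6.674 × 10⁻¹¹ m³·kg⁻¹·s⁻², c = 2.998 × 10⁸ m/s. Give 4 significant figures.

In G = c = 1 units mass has dimensions of length; the conversion factor is G/c².
6.97 × 10¹³ kg × (G/c²) = 5.176 × 10⁻¹⁴ m

5.176 × 10⁻¹⁴ m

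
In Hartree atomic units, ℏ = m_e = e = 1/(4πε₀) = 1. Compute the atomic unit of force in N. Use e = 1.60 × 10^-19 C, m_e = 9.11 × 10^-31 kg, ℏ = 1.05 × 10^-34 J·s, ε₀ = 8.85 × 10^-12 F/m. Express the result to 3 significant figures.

8.33 × 10^-8 N

The unique combination of the constants set to 1 with dimensions of force is F_au = E_h/a₀ = m_e²e⁶/((4πε₀)³ℏ⁴).
E_h = 4.38 × 10^-18 J
a₀ = 5.26 × 10^-11 m
E_h/a₀ = 8.33 × 10^-8 N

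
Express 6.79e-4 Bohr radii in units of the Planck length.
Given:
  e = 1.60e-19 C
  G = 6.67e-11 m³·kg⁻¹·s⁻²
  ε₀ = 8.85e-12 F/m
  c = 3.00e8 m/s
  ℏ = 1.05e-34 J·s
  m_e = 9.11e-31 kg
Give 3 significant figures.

Bohr radius: a₀ = 4πε₀ℏ²/(m_e e²) = 5.26e-11 m
Planck length: ℓ_P = √(ℏG/c³) = 1.61e-35 m
6.79e-4 × 5.26e-11 / 1.61e-35 = 2.22e21

2.22e21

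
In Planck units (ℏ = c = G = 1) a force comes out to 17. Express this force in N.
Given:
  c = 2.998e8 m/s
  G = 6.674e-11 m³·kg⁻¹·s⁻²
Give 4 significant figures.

One Planck force: F_P = c⁴/G = 1.210e44 N.
17 × 1.210e44 N = 2.058e45 N

2.058e45 N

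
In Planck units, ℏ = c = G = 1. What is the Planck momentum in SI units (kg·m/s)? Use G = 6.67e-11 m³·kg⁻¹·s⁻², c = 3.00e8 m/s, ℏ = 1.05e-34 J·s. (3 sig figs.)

6.52 kg·m/s

The unique combination of the constants set to 1 with dimensions of momentum is p_P = √(ℏc³/G).
  = √(42.5)
  = 6.52 kg·m/s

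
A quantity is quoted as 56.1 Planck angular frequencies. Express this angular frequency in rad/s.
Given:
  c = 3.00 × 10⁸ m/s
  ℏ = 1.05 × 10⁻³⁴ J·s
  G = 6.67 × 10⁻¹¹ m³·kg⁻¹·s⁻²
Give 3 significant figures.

1.04 × 10⁴⁵ rad/s

One Planck angular frequency: ω_P = √(c⁵/(ℏG)) = 1.86 × 10⁴³ rad/s.
56.1 × 1.86 × 10⁴³ rad/s = 1.04 × 10⁴⁵ rad/s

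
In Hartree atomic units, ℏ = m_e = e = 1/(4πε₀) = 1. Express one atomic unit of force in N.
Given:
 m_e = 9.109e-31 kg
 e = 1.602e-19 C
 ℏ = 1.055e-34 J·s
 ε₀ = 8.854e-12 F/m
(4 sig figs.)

From ℏ = m_e = e = 1/(4πε₀) = 1 the force scale is F_au = E_h/a₀ = m_e²e⁶/((4πε₀)³ℏ⁴).
E_h = 4.354e-18 J
a₀ = 5.297e-11 m
E_h/a₀ = 8.220e-8 N

8.220e-8 N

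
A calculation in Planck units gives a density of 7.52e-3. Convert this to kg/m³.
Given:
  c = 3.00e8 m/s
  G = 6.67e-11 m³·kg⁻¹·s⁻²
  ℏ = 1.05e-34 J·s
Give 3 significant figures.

One Planck density: ρ_P = c⁵/(ℏG²) = 5.20e96 kg/m³.
7.52e-3 × 5.20e96 kg/m³ = 3.91e94 kg/m³

3.91e94 kg/m³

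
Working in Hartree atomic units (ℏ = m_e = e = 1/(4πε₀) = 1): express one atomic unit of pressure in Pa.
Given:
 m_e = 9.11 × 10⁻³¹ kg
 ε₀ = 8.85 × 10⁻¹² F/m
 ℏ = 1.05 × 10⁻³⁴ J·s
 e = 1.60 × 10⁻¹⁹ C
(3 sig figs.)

Dimensional analysis gives P_au = E_h/a₀³ = m_e⁴e¹⁰/((4πε₀)⁵ℏ⁸).
E_h = 4.38 × 10⁻¹⁸ J
a₀ = 5.26 × 10⁻¹¹ m
E_h/a₀³ = 3.01 × 10¹³ Pa

3.01 × 10¹³ Pa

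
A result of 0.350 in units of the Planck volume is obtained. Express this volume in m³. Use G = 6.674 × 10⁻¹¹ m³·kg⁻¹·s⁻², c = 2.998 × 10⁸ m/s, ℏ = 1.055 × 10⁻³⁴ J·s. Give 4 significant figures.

One Planck volume: V_P = (ℏG/c³)^(3/2) = 4.224 × 10⁻¹⁰⁵ m³.
0.350 × 4.224 × 10⁻¹⁰⁵ m³ = 1.478 × 10⁻¹⁰⁵ m³

1.478 × 10⁻¹⁰⁵ m³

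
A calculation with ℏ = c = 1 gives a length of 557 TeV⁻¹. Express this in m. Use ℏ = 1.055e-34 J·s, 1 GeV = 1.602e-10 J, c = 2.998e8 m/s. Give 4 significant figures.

A length is [E]⁻¹ in ℏ=c=1; restore one factor of ℏc.
1 GeV⁻¹ → ℏc × (1 GeV in J)⁻¹ = 1.974e-16 m.
Convert the energy scale: 557 TeV⁻¹ = 0.557 GeV⁻¹.
Result: 0.557 × 1.974e-16 = 1.100e-16 m.

1.100e-16 m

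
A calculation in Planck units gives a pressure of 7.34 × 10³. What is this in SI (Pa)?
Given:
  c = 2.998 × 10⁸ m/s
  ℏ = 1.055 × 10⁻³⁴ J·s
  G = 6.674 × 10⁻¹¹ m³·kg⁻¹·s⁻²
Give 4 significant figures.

3.400 × 10¹¹⁷ Pa

One Planck pressure: p_P = c⁷/(ℏG²) = 4.632 × 10¹¹³ Pa.
7.34 × 10³ × 4.632 × 10¹¹³ Pa = 3.400 × 10¹¹⁷ Pa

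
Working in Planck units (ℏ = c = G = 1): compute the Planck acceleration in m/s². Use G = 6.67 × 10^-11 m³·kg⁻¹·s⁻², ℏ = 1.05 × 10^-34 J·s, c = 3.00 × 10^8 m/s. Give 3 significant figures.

5.59 × 10^51 m/s²

Dimensional analysis gives a_P = √(c⁷/(ℏG)).
  = √(3.12 × 10^103)
  = 5.59 × 10^51 m/s²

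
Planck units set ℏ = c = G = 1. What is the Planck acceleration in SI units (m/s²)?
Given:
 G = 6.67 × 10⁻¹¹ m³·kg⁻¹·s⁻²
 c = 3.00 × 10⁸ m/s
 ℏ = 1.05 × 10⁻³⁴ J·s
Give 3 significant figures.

5.59 × 10⁵¹ m/s²

Dimensional analysis gives a_P = √(c⁷/(ℏG)).
  = √(3.12 × 10¹⁰³)
  = 5.59 × 10⁵¹ m/s²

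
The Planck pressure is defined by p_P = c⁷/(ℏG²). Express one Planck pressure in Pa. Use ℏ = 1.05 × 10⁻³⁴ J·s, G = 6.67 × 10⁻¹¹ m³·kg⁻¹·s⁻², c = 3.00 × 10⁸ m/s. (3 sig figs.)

4.68 × 10¹¹³ Pa

p_P = c⁷/(ℏG²)
  = 2.19 × 10⁵⁹ / 4.67 × 10⁻⁵⁵
  = 4.68 × 10¹¹³ Pa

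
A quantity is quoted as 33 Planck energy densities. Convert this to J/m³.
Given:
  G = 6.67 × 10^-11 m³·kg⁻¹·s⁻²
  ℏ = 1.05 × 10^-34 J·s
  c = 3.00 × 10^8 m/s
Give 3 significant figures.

One Planck energy density: u_P = c⁷/(ℏG²) = 4.68 × 10^113 J/m³.
33 × 4.68 × 10^113 J/m³ = 1.54 × 10^115 J/m³

1.54 × 10^115 J/m³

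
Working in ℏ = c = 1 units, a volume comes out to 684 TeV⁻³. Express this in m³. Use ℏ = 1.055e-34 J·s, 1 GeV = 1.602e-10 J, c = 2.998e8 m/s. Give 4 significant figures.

5.264e-54 m³

Volume is [L]³ = [E]⁻³·(ℏc)³.
1 GeV⁻³ → (ℏc)³ × (1 GeV in J)⁻³ = 7.696e-48 m³.
Convert the energy scale: 684 TeV⁻³ = 6.84e-7 GeV⁻³.
Result: 6.84e-7 × 7.696e-48 = 5.264e-54 m³.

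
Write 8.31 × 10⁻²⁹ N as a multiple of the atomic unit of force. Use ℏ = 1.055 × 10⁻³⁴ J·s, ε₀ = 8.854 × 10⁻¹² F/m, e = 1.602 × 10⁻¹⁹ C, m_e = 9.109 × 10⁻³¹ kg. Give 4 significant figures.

atomic unit of force: F_au = E_h/a₀ = m_e²e⁶/((4πε₀)³ℏ⁴) = 8.220 × 10⁻⁸ N.
8.31 × 10⁻²⁹ / 8.220 × 10⁻⁸ = 1.011 × 10⁻²¹

1.011 × 10⁻²¹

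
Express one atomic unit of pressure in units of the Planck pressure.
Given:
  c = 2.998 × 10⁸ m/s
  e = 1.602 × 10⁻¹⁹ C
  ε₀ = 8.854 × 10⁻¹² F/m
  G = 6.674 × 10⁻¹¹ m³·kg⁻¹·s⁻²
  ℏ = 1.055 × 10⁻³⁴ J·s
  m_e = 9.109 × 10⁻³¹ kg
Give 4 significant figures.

atomic unit of pressure: P_au = E_h/a₀³ = m_e⁴e¹⁰/((4πε₀)⁵ℏ⁸) = 2.929 × 10¹³ Pa
Planck pressure: p_P = c⁷/(ℏG²) = 4.632 × 10¹¹³ Pa
ratio = 2.929 × 10¹³ / 4.632 × 10¹¹³ = 6.323 × 10⁻¹⁰¹

6.323 × 10⁻¹⁰¹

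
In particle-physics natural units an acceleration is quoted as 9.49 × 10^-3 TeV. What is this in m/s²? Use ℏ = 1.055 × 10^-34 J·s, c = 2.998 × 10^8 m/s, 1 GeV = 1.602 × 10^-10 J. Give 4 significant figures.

4.320 × 10^33 m/s²

Acceleration is [L]/[T]² = c·[E]/ℏ.
1 GeV → c/ℏ × (1 GeV in J) = 4.552 × 10^32 m/s².
Convert the energy scale: 9.49 × 10^-3 TeV = 9.49 GeV.
Result: 9.49 × 4.552 × 10^32 = 4.320 × 10^33 m/s².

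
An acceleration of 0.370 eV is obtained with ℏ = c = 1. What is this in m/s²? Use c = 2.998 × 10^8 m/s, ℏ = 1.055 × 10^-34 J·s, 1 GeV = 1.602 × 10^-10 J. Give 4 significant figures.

1.684 × 10^23 m/s²

Acceleration is [L]/[T]² = c·[E]/ℏ.
1 GeV → c/ℏ × (1 GeV in J) = 4.552 × 10^32 m/s².
Convert the energy scale: 0.370 eV = 3.70 × 10^-10 GeV.
Result: 3.70 × 10^-10 × 4.552 × 10^32 = 1.684 × 10^23 m/s².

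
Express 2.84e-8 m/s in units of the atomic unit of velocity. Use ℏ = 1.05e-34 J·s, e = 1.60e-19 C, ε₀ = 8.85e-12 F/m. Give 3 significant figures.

1.30e-14

atomic unit of velocity: v_au = e²/(4πε₀ℏ) = 2.19e6 m/s.
2.84e-8 / 2.19e6 = 1.30e-14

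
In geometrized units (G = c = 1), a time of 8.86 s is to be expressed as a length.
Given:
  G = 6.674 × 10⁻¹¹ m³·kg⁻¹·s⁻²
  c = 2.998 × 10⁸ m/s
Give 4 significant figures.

2.656 × 10⁹ m

Time → length via c.
8.86 s × (c) = 2.656 × 10⁹ m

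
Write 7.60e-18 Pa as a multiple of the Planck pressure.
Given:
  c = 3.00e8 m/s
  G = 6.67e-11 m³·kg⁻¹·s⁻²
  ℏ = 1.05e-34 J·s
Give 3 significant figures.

Planck pressure: p_P = c⁷/(ℏG²) = 4.68e113 Pa.
7.60e-18 / 4.68e113 = 1.62e-131

1.62e-131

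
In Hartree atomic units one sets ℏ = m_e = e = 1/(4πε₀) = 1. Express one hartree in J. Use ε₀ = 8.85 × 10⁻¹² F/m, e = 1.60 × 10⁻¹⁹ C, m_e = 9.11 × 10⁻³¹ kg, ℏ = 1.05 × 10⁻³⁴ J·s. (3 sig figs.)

E_h = m_e e⁴/(4πε₀ℏ)²
  = 5.97 × 10⁻¹⁰⁶ / 1.36 × 10⁻⁸⁸
  = 4.38 × 10⁻¹⁸ J

4.38 × 10⁻¹⁸ J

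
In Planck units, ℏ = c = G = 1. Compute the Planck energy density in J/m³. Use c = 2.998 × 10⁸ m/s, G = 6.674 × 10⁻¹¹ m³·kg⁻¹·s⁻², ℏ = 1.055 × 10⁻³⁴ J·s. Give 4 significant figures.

Dimensional analysis gives u_P = c⁷/(ℏG²).
  = 2.177 × 10⁵⁹ / 4.699 × 10⁻⁵⁵
  = 4.632 × 10¹¹³ J/m³

4.632 × 10¹¹³ J/m³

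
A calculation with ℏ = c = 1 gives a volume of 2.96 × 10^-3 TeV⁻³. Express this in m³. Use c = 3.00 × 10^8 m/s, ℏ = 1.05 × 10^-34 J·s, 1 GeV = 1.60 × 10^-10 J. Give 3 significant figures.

2.26 × 10^-59 m³

Volume is [L]³ = [E]⁻³·(ℏc)³.
1 GeV⁻³ → (ℏc)³ × (1 GeV in J)⁻³ = 7.63 × 10^-48 m³.
Convert the energy scale: 2.96 × 10^-3 TeV⁻³ = 2.96 × 10^-12 GeV⁻³.
Result: 2.96 × 10^-12 × 7.63 × 10^-48 = 2.26 × 10^-59 m³.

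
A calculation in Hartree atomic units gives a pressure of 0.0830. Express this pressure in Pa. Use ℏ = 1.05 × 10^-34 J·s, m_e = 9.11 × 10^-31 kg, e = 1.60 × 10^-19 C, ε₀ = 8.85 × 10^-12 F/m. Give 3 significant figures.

One atomic unit of pressure: P_au = E_h/a₀³ = m_e⁴e¹⁰/((4πε₀)⁵ℏ⁸) = 3.01 × 10^13 Pa.
0.0830 × 3.01 × 10^13 Pa = 2.50 × 10^12 Pa

2.50 × 10^12 Pa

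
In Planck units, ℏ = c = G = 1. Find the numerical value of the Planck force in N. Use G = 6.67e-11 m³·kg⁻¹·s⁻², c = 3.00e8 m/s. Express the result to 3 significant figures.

The unique combination of the constants set to 1 with dimensions of force is F_P = c⁴/G.
  = 8.10e33 / 6.67e-11
  = 1.21e44 N

1.21e44 N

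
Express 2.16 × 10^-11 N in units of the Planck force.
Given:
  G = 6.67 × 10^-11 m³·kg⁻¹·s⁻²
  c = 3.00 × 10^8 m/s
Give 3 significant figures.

1.78 × 10^-55

Planck force: F_P = c⁴/G = 1.21 × 10^44 N.
2.16 × 10^-11 / 1.21 × 10^44 = 1.78 × 10^-55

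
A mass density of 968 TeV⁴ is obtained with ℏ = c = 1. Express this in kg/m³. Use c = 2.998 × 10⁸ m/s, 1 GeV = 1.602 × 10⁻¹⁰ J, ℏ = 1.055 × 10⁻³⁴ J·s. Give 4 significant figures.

2.242 × 10³⁵ kg/m³

Mass density is [E]/(c²[L]³) = [E]⁴/(ℏ³c⁵).
1 GeV⁴ → 1/(ℏ³c⁵) × (1 GeV in J)⁴ = 2.316 × 10²⁰ kg/m³.
Convert the energy scale: 968 TeV⁴ = 9.68 × 10¹⁴ GeV⁴.
Result: 9.68 × 10¹⁴ × 2.316 × 10²⁰ = 2.242 × 10³⁵ kg/m³.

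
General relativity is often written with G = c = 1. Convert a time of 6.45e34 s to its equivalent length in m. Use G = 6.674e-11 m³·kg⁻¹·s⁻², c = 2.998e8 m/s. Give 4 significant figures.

1.934e43 m

Time → length via c.
6.45e34 s × (c) = 1.934e43 m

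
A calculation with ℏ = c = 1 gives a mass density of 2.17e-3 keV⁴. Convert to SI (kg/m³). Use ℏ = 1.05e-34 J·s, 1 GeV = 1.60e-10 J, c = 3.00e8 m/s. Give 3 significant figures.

Mass density is [E]/(c²[L]³) = [E]⁴/(ℏ³c⁵).
1 GeV⁴ → 1/(ℏ³c⁵) × (1 GeV in J)⁴ = 2.33e20 kg/m³.
Convert the energy scale: 2.17e-3 keV⁴ = 2.17e-27 GeV⁴.
Result: 2.17e-27 × 2.33e20 = 5.06e-7 kg/m³.

5.06e-7 kg/m³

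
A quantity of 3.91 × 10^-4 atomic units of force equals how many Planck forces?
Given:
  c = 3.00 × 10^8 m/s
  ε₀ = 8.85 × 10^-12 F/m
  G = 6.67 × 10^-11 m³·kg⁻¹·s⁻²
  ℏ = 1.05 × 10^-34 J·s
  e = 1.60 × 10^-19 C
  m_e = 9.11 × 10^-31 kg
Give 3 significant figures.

atomic unit of force: F_au = E_h/a₀ = m_e²e⁶/((4πε₀)³ℏ⁴) = 8.33 × 10^-8 N
Planck force: F_P = c⁴/G = 1.21 × 10^44 N
3.91 × 10^-4 × 8.33 × 10^-8 / 1.21 × 10^44 = 2.68 × 10^-55

2.68 × 10^-55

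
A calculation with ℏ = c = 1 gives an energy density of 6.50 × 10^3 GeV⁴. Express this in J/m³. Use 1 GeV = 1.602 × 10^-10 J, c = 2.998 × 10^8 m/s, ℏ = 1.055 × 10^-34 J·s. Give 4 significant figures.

[E]/[L]³ = [E]⁴/(ℏc)³; restore (ℏc)⁻³.
1 GeV⁴ → 1/(ℏc)³ × (1 GeV in J)⁴ = 2.082 × 10^37 J/m³.
Result: 6.50 × 10^3 × 2.082 × 10^37 = 1.353 × 10^41 J/m³.

1.353 × 10^41 J/m³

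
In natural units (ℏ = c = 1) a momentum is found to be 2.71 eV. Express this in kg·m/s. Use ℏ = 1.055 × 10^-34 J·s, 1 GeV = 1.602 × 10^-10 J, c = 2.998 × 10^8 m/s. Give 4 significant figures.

Momentum is [E]/c; divide by c.
1 GeV → 1/c × (1 GeV in J) = 5.344 × 10^-19 kg·m/s.
Convert the energy scale: 2.71 eV = 2.71 × 10^-9 GeV.
Result: 2.71 × 10^-9 × 5.344 × 10^-19 = 1.448 × 10^-27 kg·m/s.

1.448 × 10^-27 kg·m/s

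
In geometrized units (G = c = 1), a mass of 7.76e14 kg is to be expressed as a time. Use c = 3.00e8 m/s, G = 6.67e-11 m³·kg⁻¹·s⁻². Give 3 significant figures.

Mass → time via G/c³.
7.76e14 kg × (G/c³) = 1.92e-21 s

1.92e-21 s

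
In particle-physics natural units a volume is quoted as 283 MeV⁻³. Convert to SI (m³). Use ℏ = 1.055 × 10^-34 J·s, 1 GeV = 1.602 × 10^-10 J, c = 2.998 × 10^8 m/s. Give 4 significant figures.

Volume is [L]³ = [E]⁻³·(ℏc)³.
1 GeV⁻³ → (ℏc)³ × (1 GeV in J)⁻³ = 7.696 × 10^-48 m³.
Convert the energy scale: 283 MeV⁻³ = 2.83 × 10^11 GeV⁻³.
Result: 2.83 × 10^11 × 7.696 × 10^-48 = 2.178 × 10^-36 m³.

2.178 × 10^-36 m³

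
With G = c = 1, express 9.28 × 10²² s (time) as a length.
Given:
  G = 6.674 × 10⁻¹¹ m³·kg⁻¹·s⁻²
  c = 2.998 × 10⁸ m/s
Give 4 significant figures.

Time → length via c.
9.28 × 10²² s × (c) = 2.782 × 10³¹ m

2.782 × 10³¹ m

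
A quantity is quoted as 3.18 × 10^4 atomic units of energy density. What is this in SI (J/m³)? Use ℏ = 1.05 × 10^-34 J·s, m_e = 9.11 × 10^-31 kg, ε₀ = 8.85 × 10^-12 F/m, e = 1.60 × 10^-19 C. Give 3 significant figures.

9.58 × 10^17 J/m³

One atomic unit of energy density: u_au = E_h/a₀³ = m_e⁴e¹⁰/((4πε₀)⁵ℏ⁸) = 3.01 × 10^13 J/m³.
3.18 × 10^4 × 3.01 × 10^13 J/m³ = 9.58 × 10^17 J/m³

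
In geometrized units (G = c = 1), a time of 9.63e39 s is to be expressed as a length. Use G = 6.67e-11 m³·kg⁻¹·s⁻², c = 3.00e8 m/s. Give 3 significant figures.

Time → length via c.
9.63e39 s × (c) = 2.89e48 m

2.89e48 m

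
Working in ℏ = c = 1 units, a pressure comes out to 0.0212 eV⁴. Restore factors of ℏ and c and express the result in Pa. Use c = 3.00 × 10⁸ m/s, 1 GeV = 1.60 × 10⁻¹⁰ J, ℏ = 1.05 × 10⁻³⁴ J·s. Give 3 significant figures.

Pressure is [E]/[L]³ = [E]⁴/(ℏc)³.
1 GeV⁴ → 1/(ℏc)³ × (1 GeV in J)⁴ = 2.10 × 10³⁷ Pa.
Convert the energy scale: 0.0212 eV⁴ = 2.12 × 10⁻³⁸ GeV⁴.
Result: 2.12 × 10⁻³⁸ × 2.10 × 10³⁷ = 0.445 Pa.

0.445 Pa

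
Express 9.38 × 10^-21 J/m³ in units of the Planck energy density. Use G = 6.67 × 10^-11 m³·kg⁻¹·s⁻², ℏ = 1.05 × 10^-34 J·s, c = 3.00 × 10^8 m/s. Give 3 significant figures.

2.00 × 10^-134

Planck energy density: u_P = c⁷/(ℏG²) = 4.68 × 10^113 J/m³.
9.38 × 10^-21 / 4.68 × 10^113 = 2.00 × 10^-134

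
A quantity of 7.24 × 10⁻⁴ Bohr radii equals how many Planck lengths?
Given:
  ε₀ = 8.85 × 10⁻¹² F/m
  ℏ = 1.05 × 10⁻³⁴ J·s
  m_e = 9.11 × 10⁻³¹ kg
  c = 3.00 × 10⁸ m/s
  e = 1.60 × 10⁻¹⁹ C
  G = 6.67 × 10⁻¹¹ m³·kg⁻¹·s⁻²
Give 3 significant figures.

2.36 × 10²¹

Bohr radius: a₀ = 4πε₀ℏ²/(m_e e²) = 5.26 × 10⁻¹¹ m
Planck length: ℓ_P = √(ℏG/c³) = 1.61 × 10⁻³⁵ m
7.24 × 10⁻⁴ × 5.26 × 10⁻¹¹ / 1.61 × 10⁻³⁵ = 2.36 × 10²¹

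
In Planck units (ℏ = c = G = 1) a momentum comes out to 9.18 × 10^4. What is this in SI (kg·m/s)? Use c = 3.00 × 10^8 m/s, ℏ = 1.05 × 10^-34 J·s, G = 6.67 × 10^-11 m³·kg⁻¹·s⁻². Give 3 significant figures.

One Planck momentum: p_P = √(ℏc³/G) = 6.52 kg·m/s.
9.18 × 10^4 × 6.52 kg·m/s = 5.98 × 10^5 kg·m/s

5.98 × 10^5 kg·m/s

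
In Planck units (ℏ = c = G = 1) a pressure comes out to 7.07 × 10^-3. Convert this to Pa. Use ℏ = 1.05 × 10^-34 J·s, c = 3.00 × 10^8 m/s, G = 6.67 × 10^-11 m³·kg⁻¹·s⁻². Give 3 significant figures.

3.31 × 10^111 Pa

One Planck pressure: p_P = c⁷/(ℏG²) = 4.68 × 10^113 Pa.
7.07 × 10^-3 × 4.68 × 10^113 Pa = 3.31 × 10^111 Pa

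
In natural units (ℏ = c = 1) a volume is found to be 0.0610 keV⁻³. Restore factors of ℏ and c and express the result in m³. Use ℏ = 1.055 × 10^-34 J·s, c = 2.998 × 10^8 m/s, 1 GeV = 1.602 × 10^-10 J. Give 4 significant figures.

4.695 × 10^-31 m³

Volume is [L]³ = [E]⁻³·(ℏc)³.
1 GeV⁻³ → (ℏc)³ × (1 GeV in J)⁻³ = 7.696 × 10^-48 m³.
Convert the energy scale: 0.0610 keV⁻³ = 6.10 × 10^16 GeV⁻³.
Result: 6.10 × 10^16 × 7.696 × 10^-48 = 4.695 × 10^-31 m³.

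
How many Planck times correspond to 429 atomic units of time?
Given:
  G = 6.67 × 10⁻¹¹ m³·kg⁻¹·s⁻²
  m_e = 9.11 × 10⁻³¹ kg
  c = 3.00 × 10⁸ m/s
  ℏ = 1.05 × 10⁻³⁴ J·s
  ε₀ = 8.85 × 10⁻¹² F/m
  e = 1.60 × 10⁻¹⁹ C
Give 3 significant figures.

1.92 × 10²⁹

atomic unit of time: τ_au = (4πε₀)²ℏ³/(m_e e⁴) = 2.40 × 10⁻¹⁷ s
Planck time: t_P = √(ℏG/c⁵) = 5.37 × 10⁻⁴⁴ s
429 × 2.40 × 10⁻¹⁷ / 5.37 × 10⁻⁴⁴ = 1.92 × 10²⁹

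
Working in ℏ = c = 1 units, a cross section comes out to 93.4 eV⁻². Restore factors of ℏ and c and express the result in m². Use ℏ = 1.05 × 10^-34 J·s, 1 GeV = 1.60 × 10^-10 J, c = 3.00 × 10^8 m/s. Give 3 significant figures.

Area is [L]² = [E]⁻²·(ℏc)²; restore (ℏc)².
1 GeV⁻² → (ℏc)² × (1 GeV in J)⁻² = 3.88 × 10^-32 m².
Convert the energy scale: 93.4 eV⁻² = 9.34 × 10^19 GeV⁻².
Result: 9.34 × 10^19 × 3.88 × 10^-32 = 3.62 × 10^-12 m².

3.62 × 10^-12 m²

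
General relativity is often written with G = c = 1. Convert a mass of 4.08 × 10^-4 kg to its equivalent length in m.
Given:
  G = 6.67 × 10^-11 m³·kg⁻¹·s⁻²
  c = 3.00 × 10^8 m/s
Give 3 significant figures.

In G = c = 1 units mass has dimensions of length; the conversion factor is G/c².
4.08 × 10^-4 kg × (G/c²) = 3.02 × 10^-31 m

3.02 × 10^-31 m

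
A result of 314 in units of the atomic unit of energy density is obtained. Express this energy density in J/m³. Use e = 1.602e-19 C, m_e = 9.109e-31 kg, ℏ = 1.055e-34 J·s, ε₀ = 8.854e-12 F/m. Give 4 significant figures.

One atomic unit of energy density: u_au = E_h/a₀³ = m_e⁴e¹⁰/((4πε₀)⁵ℏ⁸) = 2.929e13 J/m³.
314 × 2.929e13 J/m³ = 9.198e15 J/m³

9.198e15 J/m³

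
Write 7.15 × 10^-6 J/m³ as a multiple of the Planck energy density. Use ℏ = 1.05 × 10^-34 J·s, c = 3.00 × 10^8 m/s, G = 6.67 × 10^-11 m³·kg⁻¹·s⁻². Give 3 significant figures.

Planck energy density: u_P = c⁷/(ℏG²) = 4.68 × 10^113 J/m³.
7.15 × 10^-6 / 4.68 × 10^113 = 1.53 × 10^-119

1.53 × 10^-119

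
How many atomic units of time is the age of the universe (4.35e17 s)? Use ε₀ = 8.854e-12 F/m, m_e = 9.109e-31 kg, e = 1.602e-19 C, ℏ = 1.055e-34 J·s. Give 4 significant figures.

atomic unit of time: τ_au = (4πε₀)²ℏ³/(m_e e⁴) = 2.423e-17 s.
4.35e17 / 2.423e-17 = 1.795e34

1.795e34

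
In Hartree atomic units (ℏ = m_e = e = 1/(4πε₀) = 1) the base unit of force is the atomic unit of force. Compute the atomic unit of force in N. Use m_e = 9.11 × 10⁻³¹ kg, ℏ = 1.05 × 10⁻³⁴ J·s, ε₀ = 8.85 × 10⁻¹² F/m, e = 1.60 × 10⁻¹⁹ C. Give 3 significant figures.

8.33 × 10⁻⁸ N

F_au = E_h/a₀ = m_e²e⁶/((4πε₀)³ℏ⁴)
E_h = 4.38 × 10⁻¹⁸ J
a₀ = 5.26 × 10⁻¹¹ m
E_h/a₀ = 8.33 × 10⁻⁸ N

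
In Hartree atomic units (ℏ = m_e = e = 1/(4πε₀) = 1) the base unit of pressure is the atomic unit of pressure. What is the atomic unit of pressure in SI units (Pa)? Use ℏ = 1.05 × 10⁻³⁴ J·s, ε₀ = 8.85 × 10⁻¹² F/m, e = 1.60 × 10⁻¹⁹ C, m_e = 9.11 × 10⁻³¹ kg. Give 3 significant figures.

P_au = E_h/a₀³ = m_e⁴e¹⁰/((4πε₀)⁵ℏ⁸)
E_h = 4.38 × 10⁻¹⁸ J
a₀ = 5.26 × 10⁻¹¹ m
E_h/a₀³ = 3.01 × 10¹³ Pa

3.01 × 10¹³ Pa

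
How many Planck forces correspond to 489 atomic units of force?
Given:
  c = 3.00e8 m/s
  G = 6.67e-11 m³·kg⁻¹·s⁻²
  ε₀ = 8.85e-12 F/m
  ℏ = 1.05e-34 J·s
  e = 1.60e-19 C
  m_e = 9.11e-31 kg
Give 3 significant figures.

3.35e-49

atomic unit of force: F_au = E_h/a₀ = m_e²e⁶/((4πε₀)³ℏ⁴) = 8.33e-8 N
Planck force: F_P = c⁴/G = 1.21e44 N
489 × 8.33e-8 / 1.21e44 = 3.35e-49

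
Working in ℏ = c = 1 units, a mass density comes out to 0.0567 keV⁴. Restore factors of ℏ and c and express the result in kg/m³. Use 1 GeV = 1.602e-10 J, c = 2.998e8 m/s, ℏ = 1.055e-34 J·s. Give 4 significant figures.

Mass density is [E]/(c²[L]³) = [E]⁴/(ℏ³c⁵).
1 GeV⁴ → 1/(ℏ³c⁵) × (1 GeV in J)⁴ = 2.316e20 kg/m³.
Convert the energy scale: 0.0567 keV⁴ = 5.67e-26 GeV⁴.
Result: 5.67e-26 × 2.316e20 = 1.313e-5 kg/m³.

1.313e-5 kg/m³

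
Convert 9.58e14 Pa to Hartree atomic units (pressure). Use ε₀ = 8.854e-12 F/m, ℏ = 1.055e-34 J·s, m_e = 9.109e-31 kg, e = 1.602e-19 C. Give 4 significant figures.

atomic unit of pressure: P_au = E_h/a₀³ = m_e⁴e¹⁰/((4πε₀)⁵ℏ⁸) = 2.929e13 Pa.
9.58e14 / 2.929e13 = 32.71

32.71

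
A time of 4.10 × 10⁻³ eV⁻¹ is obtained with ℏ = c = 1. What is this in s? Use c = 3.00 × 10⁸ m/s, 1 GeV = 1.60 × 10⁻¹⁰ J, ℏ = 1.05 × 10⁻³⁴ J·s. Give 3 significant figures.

A time is [E]⁻¹ in ℏ=c=1; restore one factor of ℏ.
1 GeV⁻¹ → ℏ × (1 GeV in J)⁻¹ = 6.56 × 10⁻²⁵ s.
Convert the energy scale: 4.10 × 10⁻³ eV⁻¹ = 4.10 × 10⁶ GeV⁻¹.
Result: 4.10 × 10⁶ × 6.56 × 10⁻²⁵ = 2.69 × 10⁻¹⁸ s.

2.69 × 10⁻¹⁸ s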